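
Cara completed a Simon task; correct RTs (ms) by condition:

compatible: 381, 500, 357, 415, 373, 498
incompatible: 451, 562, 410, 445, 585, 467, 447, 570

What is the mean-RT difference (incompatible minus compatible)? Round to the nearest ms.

71 ms

M(compatible) = 2524/6 = 420.667
M(incompatible) = 3937/8 = 492.125
Difference = 492.125 − 420.667 = 71.458 ms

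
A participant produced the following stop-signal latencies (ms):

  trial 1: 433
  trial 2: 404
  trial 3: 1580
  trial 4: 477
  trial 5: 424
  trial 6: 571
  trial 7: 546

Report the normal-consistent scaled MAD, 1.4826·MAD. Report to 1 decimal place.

Sorted: 404, 424, 433, 477, 546, 571, 1580 → median = 477
|x − 477| sorted: 0, 44, 53, 69, 73, 94, 1103 → MAD = 69
Robust SD ≈ 1.4826 × 69 = 102.299

102.3 ms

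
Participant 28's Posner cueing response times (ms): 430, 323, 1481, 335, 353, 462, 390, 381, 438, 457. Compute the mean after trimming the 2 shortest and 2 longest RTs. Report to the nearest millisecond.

Sorted: 323, 335, 353, 381, 390, 430, 438, 457, 462, 1481
Drop lowest 2 (323, 335) and highest 2 (462, 1481)
Remaining (n=6): Σ = 2449, mean = 2449/6 = 408.167

408 ms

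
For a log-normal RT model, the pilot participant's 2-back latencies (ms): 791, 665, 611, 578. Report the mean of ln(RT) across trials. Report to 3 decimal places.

6.487

ln(RT): 6.6733, 6.4998, 6.4151, 6.3596
Σ ln(RT) = 25.9478
Mean = 25.9478/4 = 6.48694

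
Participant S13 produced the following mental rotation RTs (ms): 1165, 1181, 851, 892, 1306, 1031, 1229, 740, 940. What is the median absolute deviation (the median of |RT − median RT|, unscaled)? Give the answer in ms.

Sorted: 740, 851, 892, 940, 1031, 1165, 1181, 1229, 1306 → median = 1031
|x − 1031|: 134, 150, 180, 139, 275, 0, 198, 291, 91
Sorted deviations: 0, 91, 134, 139, 150, 180, 198, 275, 291 → MAD = 150

150 ms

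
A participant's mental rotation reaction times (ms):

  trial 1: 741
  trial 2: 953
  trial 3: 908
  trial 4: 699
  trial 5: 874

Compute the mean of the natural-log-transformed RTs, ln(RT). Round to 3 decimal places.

ln(RT): 6.6080, 6.8596, 6.8112, 6.5497, 6.7731
Σ ln(RT) = 33.6016
Mean = 33.6016/5 = 6.72032

6.720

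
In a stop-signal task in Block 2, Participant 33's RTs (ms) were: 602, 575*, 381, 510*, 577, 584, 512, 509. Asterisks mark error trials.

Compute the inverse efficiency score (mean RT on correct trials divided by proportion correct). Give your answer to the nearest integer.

Correct trials (n=6): 602, 381, 577, 584, 512, 509
Mean correct RT = 3165/6 = 527.5000 ms
Proportion correct = 6/8
IES = 527.5000 / (6/8) = 703.333 ms

703 ms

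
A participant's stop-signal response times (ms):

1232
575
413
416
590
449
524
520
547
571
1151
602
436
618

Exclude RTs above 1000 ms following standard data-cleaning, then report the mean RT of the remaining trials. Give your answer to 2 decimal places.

Excluded: 1151, 1232
Retained (n=12): Σ = 6261
Mean = 6261/12 = 521.7500

521.75 ms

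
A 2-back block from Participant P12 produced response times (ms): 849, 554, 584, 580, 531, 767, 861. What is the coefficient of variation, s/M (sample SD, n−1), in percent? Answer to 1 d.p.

21.5%

n = 7, Σ = 4726, M = 675.1429
Σ(x−M)² = 126018.857; s = √(126018.857/6) = 144.9246
CV = 144.9246 / 675.1429 = 0.21466 = 21.466%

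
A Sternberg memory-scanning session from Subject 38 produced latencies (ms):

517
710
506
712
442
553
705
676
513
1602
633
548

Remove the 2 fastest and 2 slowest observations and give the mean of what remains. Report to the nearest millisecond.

607 ms

Sorted: 442, 506, 513, 517, 548, 553, 633, 676, 705, 710, 712, 1602
Drop lowest 2 (442, 506) and highest 2 (712, 1602)
Remaining (n=8): Σ = 4855, mean = 4855/8 = 606.875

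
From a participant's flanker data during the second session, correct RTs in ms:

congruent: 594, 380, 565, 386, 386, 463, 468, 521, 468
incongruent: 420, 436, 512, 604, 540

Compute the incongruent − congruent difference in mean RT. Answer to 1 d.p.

32.3 ms

M(congruent) = 4231/9 = 470.111
M(incongruent) = 2512/5 = 502.400
Difference = 502.400 − 470.111 = 32.289 ms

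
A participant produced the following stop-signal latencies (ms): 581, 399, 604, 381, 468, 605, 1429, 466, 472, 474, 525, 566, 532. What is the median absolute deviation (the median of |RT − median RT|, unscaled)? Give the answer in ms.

57 ms

Sorted: 381, 399, 466, 468, 472, 474, 525, 532, 566, 581, 604, 605, 1429 → median = 525
|x − 525|: 56, 126, 79, 144, 57, 80, 904, 59, 53, 51, 0, 41, 7
Sorted deviations: 0, 7, 41, 51, 53, 56, 57, 59, 79, 80, 126, 144, 904 → MAD = 57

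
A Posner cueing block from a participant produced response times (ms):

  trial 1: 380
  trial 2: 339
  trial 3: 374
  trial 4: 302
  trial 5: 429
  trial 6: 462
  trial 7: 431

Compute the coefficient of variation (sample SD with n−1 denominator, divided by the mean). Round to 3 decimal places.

n = 7, Σ = 2717, M = 388.1429
Σ(x−M)² = 19062.857; s = √(19062.857/6) = 56.3661
CV = 56.3661 / 388.1429 = 0.14522

0.145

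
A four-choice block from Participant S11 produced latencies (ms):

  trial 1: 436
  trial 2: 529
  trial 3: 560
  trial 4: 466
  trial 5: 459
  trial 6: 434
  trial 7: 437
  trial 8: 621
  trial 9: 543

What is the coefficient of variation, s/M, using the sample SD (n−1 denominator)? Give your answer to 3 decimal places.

n = 9, Σ = 4485, M = 498.3333
Σ(x−M)² = 36164.000; s = √(36164.000/8) = 67.2347
CV = 67.2347 / 498.3333 = 0.13492

0.135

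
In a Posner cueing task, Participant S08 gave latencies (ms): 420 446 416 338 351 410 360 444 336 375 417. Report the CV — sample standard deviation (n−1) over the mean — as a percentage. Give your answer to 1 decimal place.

10.5%

n = 11, Σ = 4313, M = 392.0909
Σ(x−M)² = 16974.909; s = √(16974.909/10) = 41.2006
CV = 41.2006 / 392.0909 = 0.10508 = 10.508%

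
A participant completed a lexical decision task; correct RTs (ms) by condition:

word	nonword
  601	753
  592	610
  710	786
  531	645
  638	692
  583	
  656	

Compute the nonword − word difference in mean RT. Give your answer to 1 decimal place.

M(word) = 4311/7 = 615.857
M(nonword) = 3486/5 = 697.200
Difference = 697.200 − 615.857 = 81.343 ms

81.3 ms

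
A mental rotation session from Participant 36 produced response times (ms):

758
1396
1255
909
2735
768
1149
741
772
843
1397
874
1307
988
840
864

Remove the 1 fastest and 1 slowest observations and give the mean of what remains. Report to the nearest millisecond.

Sorted: 741, 758, 768, 772, 840, 843, 864, 874, 909, 988, 1149, 1255, 1307, 1396, 1397, 2735
Drop lowest 1 (741) and highest 1 (2735)
Remaining (n=14): Σ = 14120, mean = 14120/14 = 1008.571

1009 ms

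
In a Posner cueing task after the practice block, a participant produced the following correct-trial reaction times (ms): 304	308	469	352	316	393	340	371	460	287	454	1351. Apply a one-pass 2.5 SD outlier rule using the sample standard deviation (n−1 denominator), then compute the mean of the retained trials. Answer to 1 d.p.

368.5 ms

n = 12, ΣRT = 5405, M = 450.417
Σ(x−M)² = 929474.92; s = √(929474.92/11) = 290.685
Cutoffs: 450.417 ± 2.5·290.685 → [-276.3, 1177.1]
Outside: 1351 → excluded.
Retained (n=11): Σ = 4054, mean = 4054/11 = 368.545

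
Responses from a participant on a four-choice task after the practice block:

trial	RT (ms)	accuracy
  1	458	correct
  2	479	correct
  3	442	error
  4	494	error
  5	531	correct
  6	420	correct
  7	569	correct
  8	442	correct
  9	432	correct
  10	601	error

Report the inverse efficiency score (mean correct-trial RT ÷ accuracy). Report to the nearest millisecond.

680 ms

Correct trials (n=7): 458, 479, 531, 420, 569, 442, 432
Mean correct RT = 3331/7 = 475.8571 ms
Proportion correct = 7/10
IES = 475.8571 / (7/10) = 679.796 ms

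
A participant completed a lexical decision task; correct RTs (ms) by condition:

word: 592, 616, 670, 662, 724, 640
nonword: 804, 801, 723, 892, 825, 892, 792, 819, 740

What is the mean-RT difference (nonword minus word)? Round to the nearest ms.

M(word) = 3904/6 = 650.667
M(nonword) = 7288/9 = 809.778
Difference = 809.778 − 650.667 = 159.111 ms

159 ms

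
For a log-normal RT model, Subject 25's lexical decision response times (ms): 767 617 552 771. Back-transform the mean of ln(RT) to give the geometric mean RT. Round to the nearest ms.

670 ms

ln(RT): 6.6425, 6.4249, 6.3135, 6.6477
Mean ln(RT) = 26.0286/4 = 6.50715
Geometric mean = exp(6.50715) = 669.91 ms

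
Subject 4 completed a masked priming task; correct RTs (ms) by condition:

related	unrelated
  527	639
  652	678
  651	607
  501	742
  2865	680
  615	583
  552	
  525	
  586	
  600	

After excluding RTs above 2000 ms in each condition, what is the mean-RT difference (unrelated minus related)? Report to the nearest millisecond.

76 ms

related: exclude 2865
M(related) = 5209/9 = 578.778
M(unrelated) = 3929/6 = 654.833
Difference = 654.833 − 578.778 = 76.056 ms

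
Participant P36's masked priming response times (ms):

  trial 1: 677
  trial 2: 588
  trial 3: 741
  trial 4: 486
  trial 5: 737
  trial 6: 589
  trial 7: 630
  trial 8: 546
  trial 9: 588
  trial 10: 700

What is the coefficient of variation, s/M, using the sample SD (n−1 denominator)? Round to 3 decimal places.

n = 10, Σ = 6282, M = 628.2000
Σ(x−M)² = 63847.600; s = √(63847.600/9) = 84.2269
CV = 84.2269 / 628.2000 = 0.13408

0.134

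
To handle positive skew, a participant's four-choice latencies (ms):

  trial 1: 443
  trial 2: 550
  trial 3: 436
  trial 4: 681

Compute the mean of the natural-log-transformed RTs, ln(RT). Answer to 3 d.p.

6.251

ln(RT): 6.0936, 6.3099, 6.0776, 6.5236
Σ ln(RT) = 25.0047
Mean = 25.0047/4 = 6.25117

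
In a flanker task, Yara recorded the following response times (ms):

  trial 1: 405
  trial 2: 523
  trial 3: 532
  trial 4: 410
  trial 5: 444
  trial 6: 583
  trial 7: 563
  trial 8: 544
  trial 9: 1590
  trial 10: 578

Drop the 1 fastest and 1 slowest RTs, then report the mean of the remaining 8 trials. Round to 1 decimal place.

Sorted: 405, 410, 444, 523, 532, 544, 563, 578, 583, 1590
Drop lowest 1 (405) and highest 1 (1590)
Remaining (n=8): Σ = 4177, mean = 4177/8 = 522.125

522.1 ms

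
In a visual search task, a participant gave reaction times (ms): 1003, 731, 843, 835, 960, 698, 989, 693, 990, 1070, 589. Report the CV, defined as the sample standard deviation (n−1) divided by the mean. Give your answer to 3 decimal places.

n = 11, Σ = 9401, M = 854.6364
Σ(x−M)² = 252902.545; s = √(252902.545/10) = 159.0291
CV = 159.0291 / 854.6364 = 0.18608

0.186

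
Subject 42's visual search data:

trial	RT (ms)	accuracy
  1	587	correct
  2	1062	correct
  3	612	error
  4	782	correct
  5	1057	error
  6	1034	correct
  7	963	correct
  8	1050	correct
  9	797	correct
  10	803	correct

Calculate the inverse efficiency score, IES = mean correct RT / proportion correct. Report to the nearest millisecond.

1106 ms

Correct trials (n=8): 587, 1062, 782, 1034, 963, 1050, 797, 803
Mean correct RT = 7078/8 = 884.7500 ms
Proportion correct = 8/10
IES = 884.7500 / (8/10) = 1105.938 ms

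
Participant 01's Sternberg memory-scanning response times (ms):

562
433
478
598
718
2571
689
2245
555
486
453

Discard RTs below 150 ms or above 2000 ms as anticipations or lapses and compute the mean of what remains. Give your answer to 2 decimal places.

552.44 ms

Excluded: 2245, 2571
Retained (n=9): Σ = 4972
Mean = 4972/9 = 552.4444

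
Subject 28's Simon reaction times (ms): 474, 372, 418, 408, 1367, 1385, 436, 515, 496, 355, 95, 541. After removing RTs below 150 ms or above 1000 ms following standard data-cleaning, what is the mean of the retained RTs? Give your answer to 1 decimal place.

446.1 ms

Excluded: 95, 1367, 1385
Retained (n=9): Σ = 4015
Mean = 4015/9 = 446.1111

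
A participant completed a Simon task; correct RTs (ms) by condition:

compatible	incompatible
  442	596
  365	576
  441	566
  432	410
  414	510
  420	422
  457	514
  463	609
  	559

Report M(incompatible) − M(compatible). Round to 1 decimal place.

M(compatible) = 3434/8 = 429.250
M(incompatible) = 4762/9 = 529.111
Difference = 529.111 − 429.250 = 99.861 ms

99.9 ms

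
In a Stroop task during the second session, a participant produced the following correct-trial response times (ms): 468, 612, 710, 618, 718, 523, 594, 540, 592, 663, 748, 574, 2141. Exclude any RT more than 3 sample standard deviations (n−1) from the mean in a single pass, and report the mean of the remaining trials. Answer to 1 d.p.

n = 13, ΣRT = 9501, M = 730.846
Σ(x−M)² = 2232205.69; s = √(2232205.69/12) = 431.297
Cutoffs: 730.846 ± 3·431.297 → [-563.0, 2024.7]
Outside: 2141 → excluded.
Retained (n=12): Σ = 7360, mean = 7360/12 = 613.333

613.3 ms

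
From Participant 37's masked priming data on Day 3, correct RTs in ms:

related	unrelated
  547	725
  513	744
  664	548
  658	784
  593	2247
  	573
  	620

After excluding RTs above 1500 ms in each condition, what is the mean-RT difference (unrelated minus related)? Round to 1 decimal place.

unrelated: exclude 2247
M(related) = 2975/5 = 595.000
M(unrelated) = 3994/6 = 665.667
Difference = 665.667 − 595.000 = 70.667 ms

70.7 ms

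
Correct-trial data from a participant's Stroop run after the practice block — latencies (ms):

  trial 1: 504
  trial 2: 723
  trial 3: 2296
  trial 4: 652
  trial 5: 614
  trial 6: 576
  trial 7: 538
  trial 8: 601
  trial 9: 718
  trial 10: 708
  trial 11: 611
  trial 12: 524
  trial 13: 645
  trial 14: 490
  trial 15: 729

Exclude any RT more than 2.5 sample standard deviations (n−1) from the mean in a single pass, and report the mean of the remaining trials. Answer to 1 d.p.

616.6 ms

n = 15, ΣRT = 10929, M = 728.600
Σ(x−M)² = 2722263.60; s = √(2722263.60/14) = 440.962
Cutoffs: 728.600 ± 2.5·440.962 → [-373.8, 1831.0]
Outside: 2296 → excluded.
Retained (n=14): Σ = 8633, mean = 8633/14 = 616.643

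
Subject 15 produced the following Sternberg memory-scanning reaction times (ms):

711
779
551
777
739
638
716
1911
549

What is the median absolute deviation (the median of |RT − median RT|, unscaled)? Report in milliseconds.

63 ms

Sorted: 549, 551, 638, 711, 716, 739, 777, 779, 1911 → median = 716
|x − 716|: 5, 63, 165, 61, 23, 78, 0, 1195, 167
Sorted deviations: 0, 5, 23, 61, 63, 78, 165, 167, 1195 → MAD = 63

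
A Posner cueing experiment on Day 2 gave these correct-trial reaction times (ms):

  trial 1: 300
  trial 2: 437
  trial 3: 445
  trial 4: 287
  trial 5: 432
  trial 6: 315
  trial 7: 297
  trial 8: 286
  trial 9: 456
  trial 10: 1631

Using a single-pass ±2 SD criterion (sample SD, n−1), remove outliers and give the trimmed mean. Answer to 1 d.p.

n = 10, ΣRT = 4886, M = 488.600
Σ(x−M)² = 1498014.40; s = √(1498014.40/9) = 407.978
Cutoffs: 488.600 ± 2·407.978 → [-327.4, 1304.6]
Outside: 1631 → excluded.
Retained (n=9): Σ = 3255, mean = 3255/9 = 361.667

361.7 ms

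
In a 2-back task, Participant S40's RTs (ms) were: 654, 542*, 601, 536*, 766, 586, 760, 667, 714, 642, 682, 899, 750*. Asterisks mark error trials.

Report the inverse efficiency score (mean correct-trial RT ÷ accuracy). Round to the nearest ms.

906 ms

Correct trials (n=10): 654, 601, 766, 586, 760, 667, 714, 642, 682, 899
Mean correct RT = 6971/10 = 697.1000 ms
Proportion correct = 10/13
IES = 697.1000 / (10/13) = 906.230 ms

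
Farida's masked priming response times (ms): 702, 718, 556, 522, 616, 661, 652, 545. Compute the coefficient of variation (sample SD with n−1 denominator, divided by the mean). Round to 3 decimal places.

0.119

n = 8, Σ = 4972, M = 621.5000
Σ(x−M)² = 38356.000; s = √(38356.000/7) = 74.0232
CV = 74.0232 / 621.5000 = 0.11910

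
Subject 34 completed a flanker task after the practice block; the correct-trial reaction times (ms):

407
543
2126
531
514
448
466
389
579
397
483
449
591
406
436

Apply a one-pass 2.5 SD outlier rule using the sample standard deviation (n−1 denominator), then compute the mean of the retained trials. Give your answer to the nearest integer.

474 ms

n = 15, ΣRT = 8765, M = 584.333
Σ(x−M)² = 2605983.33; s = √(2605983.33/14) = 431.441
Cutoffs: 584.333 ± 2.5·431.441 → [-494.3, 1662.9]
Outside: 2126 → excluded.
Retained (n=14): Σ = 6639, mean = 6639/14 = 474.214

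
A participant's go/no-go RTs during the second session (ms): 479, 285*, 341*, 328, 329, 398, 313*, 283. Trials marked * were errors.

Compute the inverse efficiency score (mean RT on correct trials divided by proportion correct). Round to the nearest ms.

Correct trials (n=5): 479, 328, 329, 398, 283
Mean correct RT = 1817/5 = 363.4000 ms
Proportion correct = 5/8
IES = 363.4000 / (5/8) = 581.440 ms

581 ms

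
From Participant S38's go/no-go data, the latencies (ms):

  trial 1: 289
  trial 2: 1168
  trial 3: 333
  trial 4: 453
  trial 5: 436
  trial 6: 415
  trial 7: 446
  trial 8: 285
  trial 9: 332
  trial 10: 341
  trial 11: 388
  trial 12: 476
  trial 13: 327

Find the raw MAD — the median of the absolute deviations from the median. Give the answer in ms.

Sorted: 285, 289, 327, 332, 333, 341, 388, 415, 436, 446, 453, 476, 1168 → median = 388
|x − 388|: 99, 780, 55, 65, 48, 27, 58, 103, 56, 47, 0, 88, 61
Sorted deviations: 0, 27, 47, 48, 55, 56, 58, 61, 65, 88, 99, 103, 780 → MAD = 58

58 ms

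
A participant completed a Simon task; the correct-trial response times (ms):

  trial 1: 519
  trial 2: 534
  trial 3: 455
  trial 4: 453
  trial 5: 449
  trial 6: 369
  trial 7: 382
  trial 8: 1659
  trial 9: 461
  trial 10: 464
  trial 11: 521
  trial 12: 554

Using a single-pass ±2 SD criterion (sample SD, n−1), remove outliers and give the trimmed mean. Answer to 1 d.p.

n = 12, ΣRT = 6820, M = 568.333
Σ(x−M)² = 1332858.67; s = √(1332858.67/11) = 348.093
Cutoffs: 568.333 ± 2·348.093 → [-127.9, 1264.5]
Outside: 1659 → excluded.
Retained (n=11): Σ = 5161, mean = 5161/11 = 469.182

469.2 ms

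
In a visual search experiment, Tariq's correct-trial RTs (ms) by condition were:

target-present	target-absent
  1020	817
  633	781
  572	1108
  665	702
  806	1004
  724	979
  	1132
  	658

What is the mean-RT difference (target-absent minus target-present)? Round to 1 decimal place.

161.0 ms

M(target-present) = 4420/6 = 736.667
M(target-absent) = 7181/8 = 897.625
Difference = 897.625 − 736.667 = 160.958 ms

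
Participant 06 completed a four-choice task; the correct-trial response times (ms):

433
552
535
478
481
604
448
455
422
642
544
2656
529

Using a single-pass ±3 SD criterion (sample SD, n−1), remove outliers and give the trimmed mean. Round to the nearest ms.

n = 13, ΣRT = 8779, M = 675.308
Σ(x−M)² = 4302642.77; s = √(4302642.77/12) = 598.793
Cutoffs: 675.308 ± 3·598.793 → [-1121.1, 2471.7]
Outside: 2656 → excluded.
Retained (n=12): Σ = 6123, mean = 6123/12 = 510.250

510 ms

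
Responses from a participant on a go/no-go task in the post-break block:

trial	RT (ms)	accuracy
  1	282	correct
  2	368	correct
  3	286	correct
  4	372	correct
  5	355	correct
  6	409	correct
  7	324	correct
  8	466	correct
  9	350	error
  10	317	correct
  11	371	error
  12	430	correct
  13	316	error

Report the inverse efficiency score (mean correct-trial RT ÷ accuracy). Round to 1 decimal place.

469.2 ms

Correct trials (n=10): 282, 368, 286, 372, 355, 409, 324, 466, 317, 430
Mean correct RT = 3609/10 = 360.9000 ms
Proportion correct = 10/13
IES = 360.9000 / (10/13) = 469.170 ms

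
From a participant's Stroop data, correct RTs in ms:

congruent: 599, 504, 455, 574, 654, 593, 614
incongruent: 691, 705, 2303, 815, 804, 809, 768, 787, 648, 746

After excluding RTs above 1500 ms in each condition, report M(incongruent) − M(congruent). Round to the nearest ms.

incongruent: exclude 2303
M(congruent) = 3993/7 = 570.429
M(incongruent) = 6773/9 = 752.556
Difference = 752.556 − 570.429 = 182.127 ms

182 ms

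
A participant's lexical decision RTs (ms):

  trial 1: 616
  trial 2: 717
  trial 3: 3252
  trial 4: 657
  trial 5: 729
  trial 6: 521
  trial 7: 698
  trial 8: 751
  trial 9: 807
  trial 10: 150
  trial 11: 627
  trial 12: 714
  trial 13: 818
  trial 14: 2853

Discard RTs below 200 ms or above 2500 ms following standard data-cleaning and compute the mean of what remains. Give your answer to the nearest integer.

696 ms

Excluded: 150, 2853, 3252
Retained (n=11): Σ = 7655
Mean = 7655/11 = 695.9091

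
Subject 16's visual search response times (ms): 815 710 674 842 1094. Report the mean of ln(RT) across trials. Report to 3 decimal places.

ln(RT): 6.7032, 6.5653, 6.5132, 6.7358, 6.9976
Σ ln(RT) = 33.5151
Mean = 33.5151/5 = 6.70301

6.703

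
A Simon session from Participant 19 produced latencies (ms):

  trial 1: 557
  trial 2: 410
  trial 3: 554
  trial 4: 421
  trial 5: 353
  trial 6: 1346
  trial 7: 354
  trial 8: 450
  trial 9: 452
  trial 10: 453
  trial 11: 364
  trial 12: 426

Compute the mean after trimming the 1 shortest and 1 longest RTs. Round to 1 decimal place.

444.1 ms

Sorted: 353, 354, 364, 410, 421, 426, 450, 452, 453, 554, 557, 1346
Drop lowest 1 (353) and highest 1 (1346)
Remaining (n=10): Σ = 4441, mean = 4441/10 = 444.100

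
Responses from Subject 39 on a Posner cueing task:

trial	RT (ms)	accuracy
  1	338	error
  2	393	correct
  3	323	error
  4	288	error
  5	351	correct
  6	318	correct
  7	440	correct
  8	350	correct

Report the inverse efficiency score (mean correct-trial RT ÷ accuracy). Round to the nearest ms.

Correct trials (n=5): 393, 351, 318, 440, 350
Mean correct RT = 1852/5 = 370.4000 ms
Proportion correct = 5/8
IES = 370.4000 / (5/8) = 592.640 ms

593 ms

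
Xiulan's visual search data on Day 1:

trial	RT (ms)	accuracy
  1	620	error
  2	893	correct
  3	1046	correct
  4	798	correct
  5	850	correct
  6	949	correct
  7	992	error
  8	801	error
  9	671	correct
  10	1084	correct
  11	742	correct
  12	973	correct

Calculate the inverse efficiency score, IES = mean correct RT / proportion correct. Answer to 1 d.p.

Correct trials (n=9): 893, 1046, 798, 850, 949, 671, 1084, 742, 973
Mean correct RT = 8006/9 = 889.5556 ms
Proportion correct = 9/12
IES = 889.5556 / (9/12) = 1186.074 ms

1186.1 ms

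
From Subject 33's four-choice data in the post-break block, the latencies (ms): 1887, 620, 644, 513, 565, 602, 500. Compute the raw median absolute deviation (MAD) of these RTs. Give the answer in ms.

42 ms

Sorted: 500, 513, 565, 602, 620, 644, 1887 → median = 602
|x − 602|: 1285, 18, 42, 89, 37, 0, 102
Sorted deviations: 0, 18, 37, 42, 89, 102, 1285 → MAD = 42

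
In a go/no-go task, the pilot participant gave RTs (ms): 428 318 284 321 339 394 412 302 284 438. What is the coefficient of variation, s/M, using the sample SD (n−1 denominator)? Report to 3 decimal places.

0.171

n = 10, Σ = 3520, M = 352.0000
Σ(x−M)² = 32570.000; s = √(32570.000/9) = 60.1572
CV = 60.1572 / 352.0000 = 0.17090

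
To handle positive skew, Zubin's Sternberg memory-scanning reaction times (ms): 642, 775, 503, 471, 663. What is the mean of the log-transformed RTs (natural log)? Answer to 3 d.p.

6.398

ln(RT): 6.4646, 6.6529, 6.2206, 6.1549, 6.4968
Σ ln(RT) = 31.9897
Mean = 31.9897/5 = 6.39793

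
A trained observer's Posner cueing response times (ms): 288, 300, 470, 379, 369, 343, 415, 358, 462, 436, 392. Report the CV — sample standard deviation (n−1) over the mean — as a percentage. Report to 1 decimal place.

n = 11, Σ = 4212, M = 382.9091
Σ(x−M)² = 36074.909; s = √(36074.909/10) = 60.0624
CV = 60.0624 / 382.9091 = 0.15686 = 15.686%

15.7%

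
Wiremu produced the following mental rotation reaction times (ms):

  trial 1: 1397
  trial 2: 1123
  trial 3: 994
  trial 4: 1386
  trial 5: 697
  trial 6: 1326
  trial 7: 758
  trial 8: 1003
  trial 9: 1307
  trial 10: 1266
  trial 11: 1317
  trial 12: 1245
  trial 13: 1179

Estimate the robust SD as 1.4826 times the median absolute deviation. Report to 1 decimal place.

Sorted: 697, 758, 994, 1003, 1123, 1179, 1245, 1266, 1307, 1317, 1326, 1386, 1397 → median = 1245
|x − 1245| sorted: 0, 21, 62, 66, 72, 81, 122, 141, 152, 242, 251, 487, 548 → MAD = 122
Robust SD ≈ 1.4826 × 122 = 180.877

180.9 ms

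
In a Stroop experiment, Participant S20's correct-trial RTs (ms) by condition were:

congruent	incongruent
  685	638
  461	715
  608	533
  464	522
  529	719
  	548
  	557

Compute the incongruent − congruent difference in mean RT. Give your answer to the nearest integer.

55 ms

M(congruent) = 2747/5 = 549.400
M(incongruent) = 4232/7 = 604.571
Difference = 604.571 − 549.400 = 55.171 ms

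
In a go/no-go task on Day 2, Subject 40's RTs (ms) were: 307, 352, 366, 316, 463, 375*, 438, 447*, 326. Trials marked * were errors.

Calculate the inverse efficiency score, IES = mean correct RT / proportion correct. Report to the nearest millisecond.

Correct trials (n=7): 307, 352, 366, 316, 463, 438, 326
Mean correct RT = 2568/7 = 366.8571 ms
Proportion correct = 7/9
IES = 366.8571 / (7/9) = 471.673 ms

472 ms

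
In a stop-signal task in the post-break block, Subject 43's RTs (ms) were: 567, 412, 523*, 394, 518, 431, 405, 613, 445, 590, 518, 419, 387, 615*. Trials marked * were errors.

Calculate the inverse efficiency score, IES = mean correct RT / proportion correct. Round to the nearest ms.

Correct trials (n=12): 567, 412, 394, 518, 431, 405, 613, 445, 590, 518, 419, 387
Mean correct RT = 5699/12 = 474.9167 ms
Proportion correct = 12/14
IES = 474.9167 / (12/14) = 554.069 ms

554 ms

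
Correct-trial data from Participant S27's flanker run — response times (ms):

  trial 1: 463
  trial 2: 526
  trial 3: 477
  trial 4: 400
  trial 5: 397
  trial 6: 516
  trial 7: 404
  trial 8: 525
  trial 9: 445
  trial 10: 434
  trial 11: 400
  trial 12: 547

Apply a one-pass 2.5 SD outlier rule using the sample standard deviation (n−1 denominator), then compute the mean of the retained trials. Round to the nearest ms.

461 ms

n = 12, ΣRT = 5534, M = 461.167
Σ(x−M)² = 34773.67; s = √(34773.67/11) = 56.225
Cutoffs: 461.167 ± 2.5·56.225 → [320.6, 601.7]
No RTs fall outside the cutoffs; all 12 retained. Mean = 5534/12 = 461.167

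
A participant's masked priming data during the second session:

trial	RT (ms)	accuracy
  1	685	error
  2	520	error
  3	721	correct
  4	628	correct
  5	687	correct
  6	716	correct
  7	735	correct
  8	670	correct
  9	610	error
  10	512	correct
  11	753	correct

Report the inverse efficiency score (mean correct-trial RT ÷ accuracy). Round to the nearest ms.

Correct trials (n=8): 721, 628, 687, 716, 735, 670, 512, 753
Mean correct RT = 5422/8 = 677.7500 ms
Proportion correct = 8/11
IES = 677.7500 / (8/11) = 931.906 ms

932 ms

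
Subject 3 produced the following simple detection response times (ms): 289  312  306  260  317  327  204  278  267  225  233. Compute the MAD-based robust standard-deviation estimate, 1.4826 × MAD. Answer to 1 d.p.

50.4 ms

Sorted: 204, 225, 233, 260, 267, 278, 289, 306, 312, 317, 327 → median = 278
|x − 278| sorted: 0, 11, 11, 18, 28, 34, 39, 45, 49, 53, 74 → MAD = 34
Robust SD ≈ 1.4826 × 34 = 50.408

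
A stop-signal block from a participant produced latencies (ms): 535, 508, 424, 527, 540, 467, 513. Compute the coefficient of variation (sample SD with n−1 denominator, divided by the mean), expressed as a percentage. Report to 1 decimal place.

8.4%

n = 7, Σ = 3514, M = 502.0000
Σ(x−M)² = 10624.000; s = √(10624.000/6) = 42.0793
CV = 42.0793 / 502.0000 = 0.08382 = 8.382%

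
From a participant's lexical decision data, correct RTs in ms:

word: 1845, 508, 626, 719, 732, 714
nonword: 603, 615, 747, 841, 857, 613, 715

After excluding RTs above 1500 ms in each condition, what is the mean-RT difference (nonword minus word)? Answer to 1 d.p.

word: exclude 1845
M(word) = 3299/5 = 659.800
M(nonword) = 4991/7 = 713.000
Difference = 713.000 − 659.800 = 53.200 ms

53.2 ms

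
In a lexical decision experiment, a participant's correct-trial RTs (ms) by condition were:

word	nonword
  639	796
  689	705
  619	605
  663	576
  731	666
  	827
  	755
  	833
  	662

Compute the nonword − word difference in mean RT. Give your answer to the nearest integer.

46 ms

M(word) = 3341/5 = 668.200
M(nonword) = 6425/9 = 713.889
Difference = 713.889 − 668.200 = 45.689 ms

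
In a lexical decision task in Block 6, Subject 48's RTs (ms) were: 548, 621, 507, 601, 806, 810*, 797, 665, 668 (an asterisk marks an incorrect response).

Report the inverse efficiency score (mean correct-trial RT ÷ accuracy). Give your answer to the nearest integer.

Correct trials (n=8): 548, 621, 507, 601, 806, 797, 665, 668
Mean correct RT = 5213/8 = 651.6250 ms
Proportion correct = 8/9
IES = 651.6250 / (8/9) = 733.078 ms

733 ms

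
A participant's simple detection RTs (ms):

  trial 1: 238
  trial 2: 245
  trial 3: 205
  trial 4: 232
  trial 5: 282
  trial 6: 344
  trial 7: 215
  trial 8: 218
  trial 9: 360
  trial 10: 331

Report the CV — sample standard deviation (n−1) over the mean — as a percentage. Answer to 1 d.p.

21.8%

n = 10, Σ = 2670, M = 267.0000
Σ(x−M)² = 30398.000; s = √(30398.000/9) = 58.1167
CV = 58.1167 / 267.0000 = 0.21767 = 21.767%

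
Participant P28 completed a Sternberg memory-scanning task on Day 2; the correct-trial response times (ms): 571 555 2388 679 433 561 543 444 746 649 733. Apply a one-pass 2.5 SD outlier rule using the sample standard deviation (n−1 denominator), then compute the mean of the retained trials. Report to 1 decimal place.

591.4 ms

n = 11, ΣRT = 8302, M = 754.727
Σ(x−M)² = 3041106.18; s = √(3041106.18/10) = 551.462
Cutoffs: 754.727 ± 2.5·551.462 → [-623.9, 2133.4]
Outside: 2388 → excluded.
Retained (n=10): Σ = 5914, mean = 5914/10 = 591.400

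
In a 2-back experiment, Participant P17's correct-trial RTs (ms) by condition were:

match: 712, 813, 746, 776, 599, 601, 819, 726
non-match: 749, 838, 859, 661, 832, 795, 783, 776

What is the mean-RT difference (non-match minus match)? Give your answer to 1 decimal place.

62.6 ms

M(match) = 5792/8 = 724.000
M(non-match) = 6293/8 = 786.625
Difference = 786.625 − 724.000 = 62.625 ms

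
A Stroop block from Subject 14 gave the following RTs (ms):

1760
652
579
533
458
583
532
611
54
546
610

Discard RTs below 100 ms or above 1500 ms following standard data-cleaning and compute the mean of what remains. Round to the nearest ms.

567 ms

Excluded: 54, 1760
Retained (n=9): Σ = 5104
Mean = 5104/9 = 567.1111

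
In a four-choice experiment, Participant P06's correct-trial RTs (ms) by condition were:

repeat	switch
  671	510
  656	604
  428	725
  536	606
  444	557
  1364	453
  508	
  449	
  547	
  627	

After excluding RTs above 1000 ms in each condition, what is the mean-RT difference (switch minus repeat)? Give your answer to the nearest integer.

35 ms

repeat: exclude 1364
M(repeat) = 4866/9 = 540.667
M(switch) = 3455/6 = 575.833
Difference = 575.833 − 540.667 = 35.167 ms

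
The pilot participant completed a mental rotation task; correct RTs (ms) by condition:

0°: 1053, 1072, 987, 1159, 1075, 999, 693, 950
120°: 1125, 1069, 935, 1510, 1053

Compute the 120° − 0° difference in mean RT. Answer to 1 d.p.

M(0°) = 7988/8 = 998.500
M(120°) = 5692/5 = 1138.400
Difference = 1138.400 − 998.500 = 139.900 ms

139.9 ms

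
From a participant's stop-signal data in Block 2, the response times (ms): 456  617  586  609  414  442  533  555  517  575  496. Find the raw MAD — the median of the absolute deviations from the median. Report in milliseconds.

Sorted: 414, 442, 456, 496, 517, 533, 555, 575, 586, 609, 617 → median = 533
|x − 533|: 77, 84, 53, 76, 119, 91, 0, 22, 16, 42, 37
Sorted deviations: 0, 16, 22, 37, 42, 53, 76, 77, 84, 91, 119 → MAD = 53

53 ms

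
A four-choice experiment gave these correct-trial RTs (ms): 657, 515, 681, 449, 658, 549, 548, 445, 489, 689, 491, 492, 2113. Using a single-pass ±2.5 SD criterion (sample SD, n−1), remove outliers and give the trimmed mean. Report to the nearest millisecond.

555 ms

n = 13, ΣRT = 8776, M = 675.077
Σ(x−M)² = 2332210.92; s = √(2332210.92/12) = 440.852
Cutoffs: 675.077 ± 2.5·440.852 → [-427.1, 1777.2]
Outside: 2113 → excluded.
Retained (n=12): Σ = 6663, mean = 6663/12 = 555.250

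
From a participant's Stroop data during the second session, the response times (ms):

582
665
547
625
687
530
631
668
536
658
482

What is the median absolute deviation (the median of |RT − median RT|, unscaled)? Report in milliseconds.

43 ms

Sorted: 482, 530, 536, 547, 582, 625, 631, 658, 665, 668, 687 → median = 625
|x − 625|: 43, 40, 78, 0, 62, 95, 6, 43, 89, 33, 143
Sorted deviations: 0, 6, 33, 40, 43, 43, 62, 78, 89, 95, 143 → MAD = 43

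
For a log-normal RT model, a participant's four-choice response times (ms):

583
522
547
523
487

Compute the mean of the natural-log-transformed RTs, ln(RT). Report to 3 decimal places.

ln(RT): 6.3682, 6.2577, 6.3044, 6.2596, 6.1883
Σ ln(RT) = 31.3781
Mean = 31.3781/5 = 6.27563

6.276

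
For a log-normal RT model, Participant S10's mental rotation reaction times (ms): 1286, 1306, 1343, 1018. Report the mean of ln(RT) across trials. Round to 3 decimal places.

ln(RT): 7.1593, 7.1747, 7.2027, 6.9256
Σ ln(RT) = 28.4623
Mean = 28.4623/4 = 7.11557

7.116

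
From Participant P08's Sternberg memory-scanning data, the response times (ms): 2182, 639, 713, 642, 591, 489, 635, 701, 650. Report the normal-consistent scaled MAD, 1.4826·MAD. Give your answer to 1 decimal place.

75.6 ms

Sorted: 489, 591, 635, 639, 642, 650, 701, 713, 2182 → median = 642
|x − 642| sorted: 0, 3, 7, 8, 51, 59, 71, 153, 1540 → MAD = 51
Robust SD ≈ 1.4826 × 51 = 75.613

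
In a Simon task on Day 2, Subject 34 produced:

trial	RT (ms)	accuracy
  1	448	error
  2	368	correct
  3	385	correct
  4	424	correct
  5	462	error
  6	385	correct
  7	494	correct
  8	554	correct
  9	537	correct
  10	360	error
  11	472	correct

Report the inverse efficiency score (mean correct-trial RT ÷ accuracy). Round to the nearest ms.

622 ms

Correct trials (n=8): 368, 385, 424, 385, 494, 554, 537, 472
Mean correct RT = 3619/8 = 452.3750 ms
Proportion correct = 8/11
IES = 452.3750 / (8/11) = 622.016 ms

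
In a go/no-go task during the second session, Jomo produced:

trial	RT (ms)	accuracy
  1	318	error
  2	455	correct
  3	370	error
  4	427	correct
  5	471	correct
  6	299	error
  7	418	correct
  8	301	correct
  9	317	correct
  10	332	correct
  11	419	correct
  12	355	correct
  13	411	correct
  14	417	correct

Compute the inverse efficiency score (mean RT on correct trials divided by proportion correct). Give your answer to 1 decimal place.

500.2 ms

Correct trials (n=11): 455, 427, 471, 418, 301, 317, 332, 419, 355, 411, 417
Mean correct RT = 4323/11 = 393.0000 ms
Proportion correct = 11/14
IES = 393.0000 / (11/14) = 500.182 ms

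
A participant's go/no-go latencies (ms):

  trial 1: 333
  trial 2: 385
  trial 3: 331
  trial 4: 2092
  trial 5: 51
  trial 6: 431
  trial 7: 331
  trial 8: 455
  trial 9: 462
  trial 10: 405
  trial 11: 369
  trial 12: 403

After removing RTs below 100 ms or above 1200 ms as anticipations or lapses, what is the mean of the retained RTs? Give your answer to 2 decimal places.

Excluded: 51, 2092
Retained (n=10): Σ = 3905
Mean = 3905/10 = 390.5000

390.50 ms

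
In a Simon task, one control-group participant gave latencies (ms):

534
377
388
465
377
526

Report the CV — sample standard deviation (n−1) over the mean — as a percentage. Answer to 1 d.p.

n = 6, Σ = 2667, M = 444.5000
Σ(x−M)² = 27377.500; s = √(27377.500/5) = 73.9966
CV = 73.9966 / 444.5000 = 0.16647 = 16.647%

16.6%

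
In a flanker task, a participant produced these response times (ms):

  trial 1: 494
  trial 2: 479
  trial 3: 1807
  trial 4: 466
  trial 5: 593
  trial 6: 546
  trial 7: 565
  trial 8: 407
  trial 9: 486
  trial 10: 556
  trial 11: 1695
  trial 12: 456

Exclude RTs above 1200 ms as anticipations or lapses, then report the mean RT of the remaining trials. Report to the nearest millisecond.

Excluded: 1695, 1807
Retained (n=10): Σ = 5048
Mean = 5048/10 = 504.8000

505 ms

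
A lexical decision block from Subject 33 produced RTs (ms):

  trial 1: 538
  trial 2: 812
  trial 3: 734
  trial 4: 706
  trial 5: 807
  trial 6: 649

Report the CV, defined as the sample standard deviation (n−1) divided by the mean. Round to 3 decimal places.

n = 6, Σ = 4246, M = 707.6667
Σ(x−M)² = 53677.333; s = √(53677.333/5) = 103.6121
CV = 103.6121 / 707.6667 = 0.14641

0.146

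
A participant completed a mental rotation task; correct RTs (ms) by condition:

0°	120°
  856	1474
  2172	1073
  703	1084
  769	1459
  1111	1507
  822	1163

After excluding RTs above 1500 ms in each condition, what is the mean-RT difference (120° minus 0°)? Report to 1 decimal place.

398.4 ms

0°: exclude 2172
120°: exclude 1507
M(0°) = 4261/5 = 852.200
M(120°) = 6253/5 = 1250.600
Difference = 1250.600 − 852.200 = 398.400 ms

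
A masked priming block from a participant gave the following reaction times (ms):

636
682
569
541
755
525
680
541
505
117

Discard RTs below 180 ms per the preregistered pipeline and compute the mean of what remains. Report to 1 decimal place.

Excluded: 117
Retained (n=9): Σ = 5434
Mean = 5434/9 = 603.7778

603.8 ms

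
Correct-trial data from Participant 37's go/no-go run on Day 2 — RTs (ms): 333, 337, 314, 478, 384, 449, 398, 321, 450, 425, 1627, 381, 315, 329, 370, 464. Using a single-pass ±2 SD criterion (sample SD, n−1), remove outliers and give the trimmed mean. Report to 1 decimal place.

n = 16, ΣRT = 7375, M = 460.938
Σ(x−M)² = 1497702.94; s = √(1497702.94/15) = 315.986
Cutoffs: 460.938 ± 2·315.986 → [-171.0, 1092.9]
Outside: 1627 → excluded.
Retained (n=15): Σ = 5748, mean = 5748/15 = 383.200

383.2 ms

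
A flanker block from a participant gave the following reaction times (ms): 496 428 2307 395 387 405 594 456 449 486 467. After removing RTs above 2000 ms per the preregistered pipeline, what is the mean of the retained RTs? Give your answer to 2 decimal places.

Excluded: 2307
Retained (n=10): Σ = 4563
Mean = 4563/10 = 456.3000

456.30 ms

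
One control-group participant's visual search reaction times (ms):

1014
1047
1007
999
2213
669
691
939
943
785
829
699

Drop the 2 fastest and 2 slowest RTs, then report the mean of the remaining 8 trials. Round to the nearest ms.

Sorted: 669, 691, 699, 785, 829, 939, 943, 999, 1007, 1014, 1047, 2213
Drop lowest 2 (669, 691) and highest 2 (1047, 2213)
Remaining (n=8): Σ = 7215, mean = 7215/8 = 901.875

902 ms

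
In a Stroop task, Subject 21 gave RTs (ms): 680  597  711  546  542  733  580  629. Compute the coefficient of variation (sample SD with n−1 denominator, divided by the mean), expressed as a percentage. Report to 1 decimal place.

n = 8, Σ = 5018, M = 627.2500
Σ(x−M)² = 37999.500; s = √(37999.500/7) = 73.6784
CV = 73.6784 / 627.2500 = 0.11746 = 11.746%

11.7%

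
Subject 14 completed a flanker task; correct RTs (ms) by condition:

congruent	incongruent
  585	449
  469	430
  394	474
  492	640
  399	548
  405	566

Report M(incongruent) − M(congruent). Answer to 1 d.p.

M(congruent) = 2744/6 = 457.333
M(incongruent) = 3107/6 = 517.833
Difference = 517.833 − 457.333 = 60.500 ms

60.5 ms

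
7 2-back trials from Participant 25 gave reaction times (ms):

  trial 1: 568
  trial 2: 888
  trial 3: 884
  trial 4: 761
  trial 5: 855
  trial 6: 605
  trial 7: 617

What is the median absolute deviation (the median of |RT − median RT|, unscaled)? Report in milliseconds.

Sorted: 568, 605, 617, 761, 855, 884, 888 → median = 761
|x − 761|: 193, 127, 123, 0, 94, 156, 144
Sorted deviations: 0, 94, 123, 127, 144, 156, 193 → MAD = 127

127 ms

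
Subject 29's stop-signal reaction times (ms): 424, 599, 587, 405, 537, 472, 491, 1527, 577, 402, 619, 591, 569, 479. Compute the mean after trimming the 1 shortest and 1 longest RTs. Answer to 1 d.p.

529.2 ms

Sorted: 402, 405, 424, 472, 479, 491, 537, 569, 577, 587, 591, 599, 619, 1527
Drop lowest 1 (402) and highest 1 (1527)
Remaining (n=12): Σ = 6350, mean = 6350/12 = 529.167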